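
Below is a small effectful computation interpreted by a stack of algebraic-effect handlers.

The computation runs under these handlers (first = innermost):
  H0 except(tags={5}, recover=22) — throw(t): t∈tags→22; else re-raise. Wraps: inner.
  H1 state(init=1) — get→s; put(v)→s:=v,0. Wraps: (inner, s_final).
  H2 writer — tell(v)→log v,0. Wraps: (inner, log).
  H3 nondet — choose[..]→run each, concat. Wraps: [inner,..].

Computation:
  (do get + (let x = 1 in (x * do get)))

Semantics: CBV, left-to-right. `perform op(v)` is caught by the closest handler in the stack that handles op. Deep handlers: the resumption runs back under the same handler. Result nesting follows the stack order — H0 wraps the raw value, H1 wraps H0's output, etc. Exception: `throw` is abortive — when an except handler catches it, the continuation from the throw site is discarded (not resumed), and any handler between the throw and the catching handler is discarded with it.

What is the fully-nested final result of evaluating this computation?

Answer: [((2, 1), ())]

Step-by-step:
get @ H1 ⇒ 1
get @ H1 ⇒ 1
H0 returns 2
H1 returns (2, 1)
H2 returns ((2, 1), ())
H3 returns [((2, 1), ())]
= [((2, 1), ())]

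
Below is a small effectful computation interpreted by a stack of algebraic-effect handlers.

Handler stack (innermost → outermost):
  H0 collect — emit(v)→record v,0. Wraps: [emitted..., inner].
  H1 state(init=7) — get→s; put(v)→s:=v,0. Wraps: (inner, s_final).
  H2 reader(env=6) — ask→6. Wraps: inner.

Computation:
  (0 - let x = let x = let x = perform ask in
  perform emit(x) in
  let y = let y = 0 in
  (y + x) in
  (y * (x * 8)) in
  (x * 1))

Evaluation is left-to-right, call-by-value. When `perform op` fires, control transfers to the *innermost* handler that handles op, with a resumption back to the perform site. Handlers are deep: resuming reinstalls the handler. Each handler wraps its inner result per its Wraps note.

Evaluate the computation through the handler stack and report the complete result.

Working:
ask @ H2 ⇒ 6
emit(6) @ H0 ⇒ out+=6
H0 returns [6, 0]
H1 returns ([6, 0], 7)
H2 returns ([6, 0], 7)
= ([6, 0], 7)

Answer: ([6, 0], 7)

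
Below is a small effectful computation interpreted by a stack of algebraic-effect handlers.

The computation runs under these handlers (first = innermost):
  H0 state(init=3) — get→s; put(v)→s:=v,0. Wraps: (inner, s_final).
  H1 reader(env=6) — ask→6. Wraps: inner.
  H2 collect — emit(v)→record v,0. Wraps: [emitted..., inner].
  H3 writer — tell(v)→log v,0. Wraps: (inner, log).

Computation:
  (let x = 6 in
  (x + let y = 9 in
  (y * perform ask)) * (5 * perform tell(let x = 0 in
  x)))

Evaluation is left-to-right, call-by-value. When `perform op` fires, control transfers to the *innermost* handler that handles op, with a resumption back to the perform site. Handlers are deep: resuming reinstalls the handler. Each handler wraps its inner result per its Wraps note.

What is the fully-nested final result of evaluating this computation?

Answer: ([(0, 3)], (0))

Working:
ask @ H1 ⇒ 6
tell(0) @ H3 ⇒ log+=0
H0 returns (0, 3)
H1 returns (0, 3)
H2 returns [(0, 3)]
H3 returns ([(0, 3)], (0))
= ([(0, 3)], (0))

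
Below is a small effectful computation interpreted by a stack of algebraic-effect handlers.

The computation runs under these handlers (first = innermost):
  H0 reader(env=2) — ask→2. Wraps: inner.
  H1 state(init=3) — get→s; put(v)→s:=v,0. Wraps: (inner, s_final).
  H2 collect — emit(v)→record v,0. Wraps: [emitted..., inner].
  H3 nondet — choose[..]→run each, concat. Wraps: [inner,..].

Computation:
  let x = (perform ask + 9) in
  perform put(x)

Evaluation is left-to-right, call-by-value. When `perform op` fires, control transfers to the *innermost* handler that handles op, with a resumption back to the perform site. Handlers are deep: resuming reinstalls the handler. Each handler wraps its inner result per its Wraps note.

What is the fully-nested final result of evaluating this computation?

Answer: [[(0, 11)]]

Step-by-step:
ask @ H0 ⇒ 2
put(11) @ H1 ⇒ s:=11
H0 returns 0
H1 returns (0, 11)
H2 returns [(0, 11)]
H3 returns [[(0, 11)]]
= [[(0, 11)]]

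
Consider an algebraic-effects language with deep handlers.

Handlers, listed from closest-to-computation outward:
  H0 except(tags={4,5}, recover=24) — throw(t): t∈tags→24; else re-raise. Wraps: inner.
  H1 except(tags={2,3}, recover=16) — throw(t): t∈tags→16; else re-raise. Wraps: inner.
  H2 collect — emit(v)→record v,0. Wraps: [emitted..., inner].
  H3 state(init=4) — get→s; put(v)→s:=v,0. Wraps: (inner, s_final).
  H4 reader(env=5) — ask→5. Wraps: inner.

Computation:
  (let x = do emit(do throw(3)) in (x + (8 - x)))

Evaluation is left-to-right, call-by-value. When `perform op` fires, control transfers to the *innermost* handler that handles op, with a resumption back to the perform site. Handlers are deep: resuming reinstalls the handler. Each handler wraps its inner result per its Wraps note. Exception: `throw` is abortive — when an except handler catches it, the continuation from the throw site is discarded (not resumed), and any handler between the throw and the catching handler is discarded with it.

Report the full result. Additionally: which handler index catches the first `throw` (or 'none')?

Answer: ([16], 4) ; first throw caught by: H1

Working:
throw(3) @ H0 re-raised
throw(3) @ H1 caught ⇒ 16
H2 returns [16]
H3 returns ([16], 4)
H4 returns ([16], 4)
= ([16], 4)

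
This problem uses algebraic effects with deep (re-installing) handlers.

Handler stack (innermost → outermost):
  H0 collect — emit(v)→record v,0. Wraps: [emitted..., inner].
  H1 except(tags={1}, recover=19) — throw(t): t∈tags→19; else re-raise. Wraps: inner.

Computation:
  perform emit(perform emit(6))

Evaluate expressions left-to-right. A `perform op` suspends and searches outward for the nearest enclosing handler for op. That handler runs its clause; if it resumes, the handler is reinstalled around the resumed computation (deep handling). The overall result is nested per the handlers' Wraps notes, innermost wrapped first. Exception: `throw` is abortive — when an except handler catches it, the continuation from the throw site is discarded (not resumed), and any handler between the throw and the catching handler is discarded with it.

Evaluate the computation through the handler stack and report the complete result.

Step-by-step:
emit(6) @ H0 ⇒ out+=6
emit(0) @ H0 ⇒ out+=0
H0 returns [6, 0, 0]
H1 returns [6, 0, 0]
= [6, 0, 0]

Answer: [6, 0, 0]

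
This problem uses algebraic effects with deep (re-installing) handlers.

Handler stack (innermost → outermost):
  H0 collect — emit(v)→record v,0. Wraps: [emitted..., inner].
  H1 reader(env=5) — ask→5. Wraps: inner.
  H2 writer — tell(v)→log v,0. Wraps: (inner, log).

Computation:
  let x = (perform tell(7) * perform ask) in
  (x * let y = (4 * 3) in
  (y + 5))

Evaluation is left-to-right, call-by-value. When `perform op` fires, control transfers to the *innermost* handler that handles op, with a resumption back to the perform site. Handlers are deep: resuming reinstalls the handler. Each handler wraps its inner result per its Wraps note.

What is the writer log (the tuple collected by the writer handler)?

Step-by-step:
tell(7) @ H2 ⇒ log+=7
ask @ H1 ⇒ 5
H0 returns [0]
H1 returns [0]
H2 returns ([0], (7))
= ([0], (7))

Answer: (7)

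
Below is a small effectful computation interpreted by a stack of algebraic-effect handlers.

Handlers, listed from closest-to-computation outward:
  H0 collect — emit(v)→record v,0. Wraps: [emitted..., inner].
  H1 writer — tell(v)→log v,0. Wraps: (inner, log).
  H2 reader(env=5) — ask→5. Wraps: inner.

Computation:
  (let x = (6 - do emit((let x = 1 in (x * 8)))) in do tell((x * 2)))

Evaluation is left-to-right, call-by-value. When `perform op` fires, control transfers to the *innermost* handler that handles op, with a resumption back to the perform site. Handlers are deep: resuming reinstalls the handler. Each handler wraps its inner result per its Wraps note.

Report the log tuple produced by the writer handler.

Step-by-step:
emit(8) @ H0 ⇒ out+=8
tell(12) @ H1 ⇒ log+=12
H0 returns [8, 0]
H1 returns ([8, 0], (12))
H2 returns ([8, 0], (12))
= ([8, 0], (12))

Answer: (12)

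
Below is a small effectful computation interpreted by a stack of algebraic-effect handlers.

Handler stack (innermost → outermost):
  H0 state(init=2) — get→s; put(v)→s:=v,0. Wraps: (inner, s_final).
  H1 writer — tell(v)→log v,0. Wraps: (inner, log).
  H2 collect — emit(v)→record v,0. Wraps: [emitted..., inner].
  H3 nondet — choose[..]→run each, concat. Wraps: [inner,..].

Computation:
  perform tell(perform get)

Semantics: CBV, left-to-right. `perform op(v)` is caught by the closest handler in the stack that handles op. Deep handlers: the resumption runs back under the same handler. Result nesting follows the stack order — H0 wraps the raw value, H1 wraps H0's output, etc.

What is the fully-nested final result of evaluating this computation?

Working:
get @ H0 ⇒ 2
tell(2) @ H1 ⇒ log+=2
H0 returns (0, 2)
H1 returns ((0, 2), (2))
H2 returns [((0, 2), (2))]
H3 returns [[((0, 2), (2))]]
= [[((0, 2), (2))]]

Answer: [[((0, 2), (2))]]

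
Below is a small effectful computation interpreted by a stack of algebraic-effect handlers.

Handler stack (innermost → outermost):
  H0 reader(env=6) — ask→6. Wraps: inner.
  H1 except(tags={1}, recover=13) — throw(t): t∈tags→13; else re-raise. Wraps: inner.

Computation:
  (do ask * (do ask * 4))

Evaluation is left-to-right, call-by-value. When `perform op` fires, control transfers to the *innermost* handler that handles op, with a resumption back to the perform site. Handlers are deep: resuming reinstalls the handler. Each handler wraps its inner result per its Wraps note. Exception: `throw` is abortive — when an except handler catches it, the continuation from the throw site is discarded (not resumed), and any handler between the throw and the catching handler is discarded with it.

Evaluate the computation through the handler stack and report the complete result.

Working:
ask @ H0 ⇒ 6
ask @ H0 ⇒ 6
H0 returns 144
H1 returns 144
= 144

Answer: 144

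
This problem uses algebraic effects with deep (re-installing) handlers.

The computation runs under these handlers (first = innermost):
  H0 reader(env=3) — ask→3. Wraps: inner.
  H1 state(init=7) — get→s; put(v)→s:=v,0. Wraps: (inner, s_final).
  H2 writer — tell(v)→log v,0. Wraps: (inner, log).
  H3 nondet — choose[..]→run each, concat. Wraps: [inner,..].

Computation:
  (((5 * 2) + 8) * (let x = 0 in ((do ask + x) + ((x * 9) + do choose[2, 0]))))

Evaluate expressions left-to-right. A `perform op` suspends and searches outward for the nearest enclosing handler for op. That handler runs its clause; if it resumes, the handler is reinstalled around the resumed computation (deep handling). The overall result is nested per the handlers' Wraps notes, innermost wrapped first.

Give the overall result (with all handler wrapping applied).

Step-by-step:
ask @ H0 ⇒ 3
choose[2, 0] @ H3
  branch[0] choose=2:
    H0 returns 90
    H1 returns (90, 7)
    H2 returns ((90, 7), ())
    H3 returns [((90, 7), ())]
  branch[1] choose=0:
    H0 returns 54
    H1 returns (54, 7)
    H2 returns ((54, 7), ())
    H3 returns [((54, 7), ())]
= [((90, 7), ()), ((54, 7), ())]

Answer: [((90, 7), ()), ((54, 7), ())]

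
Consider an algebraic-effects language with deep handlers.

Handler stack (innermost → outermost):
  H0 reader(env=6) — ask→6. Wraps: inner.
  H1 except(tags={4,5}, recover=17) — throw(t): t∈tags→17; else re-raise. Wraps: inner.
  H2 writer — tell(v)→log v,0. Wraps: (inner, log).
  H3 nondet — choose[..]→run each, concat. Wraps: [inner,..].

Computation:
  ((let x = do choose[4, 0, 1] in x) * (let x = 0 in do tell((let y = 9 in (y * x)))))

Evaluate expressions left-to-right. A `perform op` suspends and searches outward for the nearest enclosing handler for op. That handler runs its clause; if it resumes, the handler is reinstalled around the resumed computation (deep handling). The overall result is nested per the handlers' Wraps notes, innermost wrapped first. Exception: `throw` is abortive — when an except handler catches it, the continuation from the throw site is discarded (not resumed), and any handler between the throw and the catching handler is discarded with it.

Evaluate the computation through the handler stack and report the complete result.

Answer: [(0, (0)), (0, (0)), (0, (0))]

Step-by-step:
choose[4, 0, 1] @ H3
  branch[0] choose=4:
    tell(0) @ H2 ⇒ log+=0
    H0 returns 0
    H1 returns 0
    H2 returns (0, (0))
    H3 returns [(0, (0))]
  branch[1] choose=0:
    tell(0) @ H2 ⇒ log+=0
    H0 returns 0
    H1 returns 0
    H2 returns (0, (0))
    H3 returns [(0, (0))]
  branch[2] choose=1:
    tell(0) @ H2 ⇒ log+=0
    H0 returns 0
    H1 returns 0
    H2 returns (0, (0))
    H3 returns [(0, (0))]
= [(0, (0)), (0, (0)), (0, (0))]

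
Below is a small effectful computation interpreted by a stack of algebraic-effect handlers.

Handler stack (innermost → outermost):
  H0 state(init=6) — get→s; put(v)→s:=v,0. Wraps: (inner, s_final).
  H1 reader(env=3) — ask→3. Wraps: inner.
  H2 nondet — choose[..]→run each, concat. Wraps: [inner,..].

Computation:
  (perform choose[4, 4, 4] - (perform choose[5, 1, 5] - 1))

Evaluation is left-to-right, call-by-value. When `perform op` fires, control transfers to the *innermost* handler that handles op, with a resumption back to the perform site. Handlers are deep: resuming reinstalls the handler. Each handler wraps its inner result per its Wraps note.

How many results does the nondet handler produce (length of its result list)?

Answer: 9

Step-by-step:
choose[4, 4, 4] @ H2
  branch[0] choose=4:
    choose[5, 1, 5] @ H2
      branch[0] choose=5:
        H0 returns (0, 6)
        H1 returns (0, 6)
        H2 returns [(0, 6)]
      branch[1] choose=1:
        H0 returns (4, 6)
        H1 returns (4, 6)
        H2 returns [(4, 6)]
      branch[2] choose=5:
        H0 returns (0, 6)
        H1 returns (0, 6)
        H2 returns [(0, 6)]
  branch[1] choose=4:
    choose[5, 1, 5] @ H2
      branch[0] choose=5:
        H0 returns (0, 6)
        H1 returns (0, 6)
        H2 returns [(0, 6)]
      branch[1] choose=1:
        H0 returns (4, 6)
        H1 returns (4, 6)
        H2 returns [(4, 6)]
      branch[2] choose=5:
        H0 returns (0, 6)
        H1 returns (0, 6)
        H2 returns [(0, 6)]
  branch[2] choose=4:
    choose[5, 1, 5] @ H2
      branch[0] choose=5:
        H0 returns (0, 6)
        H1 returns (0, 6)
        H2 returns [(0, 6)]
      branch[1] choose=1:
        H0 returns (4, 6)
        H1 returns (4, 6)
        H2 returns [(4, 6)]
      branch[2] choose=5:
        H0 returns (0, 6)
        H1 returns (0, 6)
        H2 returns [(0, 6)]
= [(0, 6), (4, 6), (0, 6), (0, 6), (4, 6), (0, 6), (0, 6), (4, 6), (0, 6)]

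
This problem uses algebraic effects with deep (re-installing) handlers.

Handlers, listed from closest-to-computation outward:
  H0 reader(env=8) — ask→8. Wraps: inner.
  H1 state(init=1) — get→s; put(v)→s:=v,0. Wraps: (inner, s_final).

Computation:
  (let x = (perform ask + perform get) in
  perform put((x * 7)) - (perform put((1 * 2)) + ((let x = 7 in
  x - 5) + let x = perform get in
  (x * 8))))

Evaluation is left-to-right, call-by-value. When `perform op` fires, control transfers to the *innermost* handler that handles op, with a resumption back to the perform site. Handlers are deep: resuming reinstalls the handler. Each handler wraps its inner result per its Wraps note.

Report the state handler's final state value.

Working:
ask @ H0 ⇒ 8
get @ H1 ⇒ 1
put(63) @ H1 ⇒ s:=63
put(2) @ H1 ⇒ s:=2
get @ H1 ⇒ 2
H0 returns -18
H1 returns (-18, 2)
= (-18, 2)

Answer: 2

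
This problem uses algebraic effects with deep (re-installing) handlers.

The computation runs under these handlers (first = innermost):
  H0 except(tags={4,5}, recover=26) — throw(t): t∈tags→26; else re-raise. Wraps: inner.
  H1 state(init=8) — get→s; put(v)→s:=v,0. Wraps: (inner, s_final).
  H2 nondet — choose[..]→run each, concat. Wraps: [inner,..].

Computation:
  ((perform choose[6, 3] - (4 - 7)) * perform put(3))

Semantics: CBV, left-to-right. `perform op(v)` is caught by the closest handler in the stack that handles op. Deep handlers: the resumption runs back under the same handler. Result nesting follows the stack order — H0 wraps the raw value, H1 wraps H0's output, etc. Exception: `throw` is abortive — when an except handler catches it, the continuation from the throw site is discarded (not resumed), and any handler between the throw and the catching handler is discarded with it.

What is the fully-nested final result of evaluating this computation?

Evaluation trace:
choose[6, 3] @ H2
  branch[0] choose=6:
    put(3) @ H1 ⇒ s:=3
    H0 returns 0
    H1 returns (0, 3)
    H2 returns [(0, 3)]
  branch[1] choose=3:
    put(3) @ H1 ⇒ s:=3
    H0 returns 0
    H1 returns (0, 3)
    H2 returns [(0, 3)]
= [(0, 3), (0, 3)]

Answer: [(0, 3), (0, 3)]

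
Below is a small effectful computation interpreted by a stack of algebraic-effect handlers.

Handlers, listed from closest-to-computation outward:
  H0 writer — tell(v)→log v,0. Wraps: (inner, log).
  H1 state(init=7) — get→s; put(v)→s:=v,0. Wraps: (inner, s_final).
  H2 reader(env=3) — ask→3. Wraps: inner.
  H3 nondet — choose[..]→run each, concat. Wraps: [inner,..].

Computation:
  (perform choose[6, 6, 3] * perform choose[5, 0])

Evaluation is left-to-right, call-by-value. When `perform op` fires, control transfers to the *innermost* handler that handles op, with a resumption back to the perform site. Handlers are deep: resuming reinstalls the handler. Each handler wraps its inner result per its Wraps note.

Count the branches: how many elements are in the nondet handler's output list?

Working:
choose[6, 6, 3] @ H3
  branch[0] choose=6:
    choose[5, 0] @ H3
      branch[0] choose=5:
        H0 returns (30, ())
        H1 returns ((30, ()), 7)
        H2 returns ((30, ()), 7)
        H3 returns [((30, ()), 7)]
      branch[1] choose=0:
        H0 returns (0, ())
        H1 returns ((0, ()), 7)
        H2 returns ((0, ()), 7)
        H3 returns [((0, ()), 7)]
  branch[1] choose=6:
    choose[5, 0] @ H3
      branch[0] choose=5:
        H0 returns (30, ())
        H1 returns ((30, ()), 7)
        H2 returns ((30, ()), 7)
        H3 returns [((30, ()), 7)]
      branch[1] choose=0:
        H0 returns (0, ())
        H1 returns ((0, ()), 7)
        H2 returns ((0, ()), 7)
        H3 returns [((0, ()), 7)]
  branch[2] choose=3:
    choose[5, 0] @ H3
      branch[0] choose=5:
        H0 returns (15, ())
        H1 returns ((15, ()), 7)
        H2 returns ((15, ()), 7)
        H3 returns [((15, ()), 7)]
      branch[1] choose=0:
        H0 returns (0, ())
        H1 returns ((0, ()), 7)
        H2 returns ((0, ()), 7)
        H3 returns [((0, ()), 7)]
= [((30, ()), 7), ((0, ()), 7), ((30, ()), 7), ((0, ()), 7), ((15, ()), 7), ((0, ()), 7)]

Answer: 6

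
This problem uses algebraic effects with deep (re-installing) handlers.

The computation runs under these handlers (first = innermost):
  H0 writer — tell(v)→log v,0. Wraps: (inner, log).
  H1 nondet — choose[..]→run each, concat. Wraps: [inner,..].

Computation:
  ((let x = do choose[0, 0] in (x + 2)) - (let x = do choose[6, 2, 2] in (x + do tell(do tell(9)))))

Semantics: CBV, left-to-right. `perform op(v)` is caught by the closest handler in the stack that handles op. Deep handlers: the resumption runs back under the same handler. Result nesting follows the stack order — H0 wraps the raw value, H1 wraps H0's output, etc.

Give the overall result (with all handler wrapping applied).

Evaluation trace:
choose[0, 0] @ H1
  branch[0] choose=0:
    choose[6, 2, 2] @ H1
      branch[0] choose=6:
        tell(9) @ H0 ⇒ log+=9
        tell(0) @ H0 ⇒ log+=0
        H0 returns (-4, (9, 0))
        H1 returns [(-4, (9, 0))]
      branch[1] choose=2:
        tell(9) @ H0 ⇒ log+=9
        tell(0) @ H0 ⇒ log+=0
        H0 returns (0, (9, 0))
        H1 returns [(0, (9, 0))]
      branch[2] choose=2:
        tell(9) @ H0 ⇒ log+=9
        tell(0) @ H0 ⇒ log+=0
        H0 returns (0, (9, 0))
        H1 returns [(0, (9, 0))]
  branch[1] choose=0:
    choose[6, 2, 2] @ H1
      branch[0] choose=6:
        tell(9) @ H0 ⇒ log+=9
        tell(0) @ H0 ⇒ log+=0
        H0 returns (-4, (9, 0))
        H1 returns [(-4, (9, 0))]
      branch[1] choose=2:
        tell(9) @ H0 ⇒ log+=9
        tell(0) @ H0 ⇒ log+=0
        H0 returns (0, (9, 0))
        H1 returns [(0, (9, 0))]
      branch[2] choose=2:
        tell(9) @ H0 ⇒ log+=9
        tell(0) @ H0 ⇒ log+=0
        H0 returns (0, (9, 0))
        H1 returns [(0, (9, 0))]
= [(-4, (9, 0)), (0, (9, 0)), (0, (9, 0)), (-4, (9, 0)), (0, (9, 0)), (0, (9, 0))]

Answer: [(-4, (9, 0)), (0, (9, 0)), (0, (9, 0)), (-4, (9, 0)), (0, (9, 0)), (0, (9, 0))]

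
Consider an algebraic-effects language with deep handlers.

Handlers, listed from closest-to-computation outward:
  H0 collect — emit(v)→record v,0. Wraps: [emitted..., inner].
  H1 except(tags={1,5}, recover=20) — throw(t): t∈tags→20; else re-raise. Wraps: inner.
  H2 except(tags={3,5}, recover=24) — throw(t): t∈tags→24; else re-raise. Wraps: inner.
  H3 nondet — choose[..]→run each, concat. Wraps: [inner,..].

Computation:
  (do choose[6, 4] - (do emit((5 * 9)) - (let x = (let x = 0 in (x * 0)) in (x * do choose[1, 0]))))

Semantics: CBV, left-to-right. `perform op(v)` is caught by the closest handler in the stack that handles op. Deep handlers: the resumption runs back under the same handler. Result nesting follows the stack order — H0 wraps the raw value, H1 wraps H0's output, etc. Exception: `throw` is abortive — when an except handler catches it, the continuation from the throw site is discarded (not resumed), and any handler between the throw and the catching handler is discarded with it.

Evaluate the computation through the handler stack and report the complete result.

Answer: [[45, 6], [45, 6], [45, 4], [45, 4]]

Working:
choose[6, 4] @ H3
  branch[0] choose=6:
    emit(45) @ H0 ⇒ out+=45
    choose[1, 0] @ H3
      branch[0] choose=1:
        H0 returns [45, 6]
        H1 returns [45, 6]
        H2 returns [45, 6]
        H3 returns [[45, 6]]
      branch[1] choose=0:
        H0 returns [45, 6]
        H1 returns [45, 6]
        H2 returns [45, 6]
        H3 returns [[45, 6]]
  branch[1] choose=4:
    emit(45) @ H0 ⇒ out+=45
    choose[1, 0] @ H3
      branch[0] choose=1:
        H0 returns [45, 4]
        H1 returns [45, 4]
        H2 returns [45, 4]
        H3 returns [[45, 4]]
      branch[1] choose=0:
        H0 returns [45, 4]
        H1 returns [45, 4]
        H2 returns [45, 4]
        H3 returns [[45, 4]]
= [[45, 6], [45, 6], [45, 4], [45, 4]]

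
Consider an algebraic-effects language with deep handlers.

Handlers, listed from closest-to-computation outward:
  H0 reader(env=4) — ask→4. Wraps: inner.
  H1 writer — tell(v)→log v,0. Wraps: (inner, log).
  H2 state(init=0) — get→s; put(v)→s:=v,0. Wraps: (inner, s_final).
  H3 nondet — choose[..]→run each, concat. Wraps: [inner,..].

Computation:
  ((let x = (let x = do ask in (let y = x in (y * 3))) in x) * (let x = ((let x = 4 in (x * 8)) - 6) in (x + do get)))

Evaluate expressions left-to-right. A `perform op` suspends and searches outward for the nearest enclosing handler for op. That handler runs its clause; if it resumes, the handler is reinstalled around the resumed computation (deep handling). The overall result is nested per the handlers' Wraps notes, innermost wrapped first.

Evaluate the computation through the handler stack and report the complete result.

Answer: [((312, ()), 0)]

Evaluation trace:
ask @ H0 ⇒ 4
get @ H2 ⇒ 0
H0 returns 312
H1 returns (312, ())
H2 returns ((312, ()), 0)
H3 returns [((312, ()), 0)]
= [((312, ()), 0)]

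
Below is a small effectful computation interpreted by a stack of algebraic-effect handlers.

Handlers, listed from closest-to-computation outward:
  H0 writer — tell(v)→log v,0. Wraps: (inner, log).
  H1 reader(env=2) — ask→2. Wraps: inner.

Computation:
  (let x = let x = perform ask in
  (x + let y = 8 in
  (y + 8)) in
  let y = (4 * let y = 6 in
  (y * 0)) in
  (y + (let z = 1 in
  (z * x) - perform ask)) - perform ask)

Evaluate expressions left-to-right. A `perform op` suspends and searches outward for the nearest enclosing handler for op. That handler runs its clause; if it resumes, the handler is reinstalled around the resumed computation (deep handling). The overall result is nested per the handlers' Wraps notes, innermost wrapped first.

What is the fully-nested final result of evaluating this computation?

Answer: (14, ())

Evaluation trace:
ask @ H1 ⇒ 2
ask @ H1 ⇒ 2
ask @ H1 ⇒ 2
H0 returns (14, ())
H1 returns (14, ())
= (14, ())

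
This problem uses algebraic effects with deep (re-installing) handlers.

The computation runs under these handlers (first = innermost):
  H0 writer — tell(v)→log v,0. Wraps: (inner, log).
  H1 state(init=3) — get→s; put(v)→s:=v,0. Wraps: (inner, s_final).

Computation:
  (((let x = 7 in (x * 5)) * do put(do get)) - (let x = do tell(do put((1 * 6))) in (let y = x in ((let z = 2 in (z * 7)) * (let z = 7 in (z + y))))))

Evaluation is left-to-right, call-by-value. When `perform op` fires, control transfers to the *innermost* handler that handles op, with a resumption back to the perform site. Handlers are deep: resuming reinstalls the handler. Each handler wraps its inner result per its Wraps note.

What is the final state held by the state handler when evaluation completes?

Working:
get @ H1 ⇒ 3
put(3) @ H1 ⇒ s:=3
put(6) @ H1 ⇒ s:=6
tell(0) @ H0 ⇒ log+=0
H0 returns (-98, (0))
H1 returns ((-98, (0)), 6)
= ((-98, (0)), 6)

Answer: 6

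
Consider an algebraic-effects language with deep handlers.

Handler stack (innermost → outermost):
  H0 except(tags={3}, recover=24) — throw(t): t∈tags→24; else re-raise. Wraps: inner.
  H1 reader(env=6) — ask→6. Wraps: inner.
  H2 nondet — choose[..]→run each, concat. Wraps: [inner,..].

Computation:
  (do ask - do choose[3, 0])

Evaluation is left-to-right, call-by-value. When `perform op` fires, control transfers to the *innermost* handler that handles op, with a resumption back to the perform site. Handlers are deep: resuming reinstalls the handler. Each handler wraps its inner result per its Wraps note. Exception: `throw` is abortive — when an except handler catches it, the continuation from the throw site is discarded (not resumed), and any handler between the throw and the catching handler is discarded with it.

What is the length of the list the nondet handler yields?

Answer: 2

Evaluation trace:
ask @ H1 ⇒ 6
choose[3, 0] @ H2
  branch[0] choose=3:
    H0 returns 3
    H1 returns 3
    H2 returns [3]
  branch[1] choose=0:
    H0 returns 6
    H1 returns 6
    H2 returns [6]
= [3, 6]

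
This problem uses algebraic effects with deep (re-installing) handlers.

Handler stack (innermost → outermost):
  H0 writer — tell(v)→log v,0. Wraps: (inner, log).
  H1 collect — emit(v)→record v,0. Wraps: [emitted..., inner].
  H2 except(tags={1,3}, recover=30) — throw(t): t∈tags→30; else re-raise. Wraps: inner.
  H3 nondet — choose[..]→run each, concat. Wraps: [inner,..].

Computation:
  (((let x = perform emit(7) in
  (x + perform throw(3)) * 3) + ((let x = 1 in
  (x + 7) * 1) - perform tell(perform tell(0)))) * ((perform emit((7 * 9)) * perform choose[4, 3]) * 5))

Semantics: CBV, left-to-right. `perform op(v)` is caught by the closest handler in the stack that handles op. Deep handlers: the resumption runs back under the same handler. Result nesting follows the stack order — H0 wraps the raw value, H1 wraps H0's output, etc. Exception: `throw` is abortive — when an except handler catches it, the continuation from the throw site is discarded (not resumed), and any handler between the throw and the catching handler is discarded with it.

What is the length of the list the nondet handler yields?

Step-by-step:
emit(7) @ H1 ⇒ out+=7
throw(3) @ H2 caught ⇒ 30
H3 returns [30]
= [30]

Answer: 1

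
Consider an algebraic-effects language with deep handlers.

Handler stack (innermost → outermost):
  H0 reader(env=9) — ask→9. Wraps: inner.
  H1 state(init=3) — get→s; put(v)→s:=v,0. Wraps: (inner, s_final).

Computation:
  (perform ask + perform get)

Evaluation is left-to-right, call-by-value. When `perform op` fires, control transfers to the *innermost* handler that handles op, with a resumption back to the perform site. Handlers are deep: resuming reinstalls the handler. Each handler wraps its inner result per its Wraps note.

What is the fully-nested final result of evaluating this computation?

Working:
ask @ H0 ⇒ 9
get @ H1 ⇒ 3
H0 returns 12
H1 returns (12, 3)
= (12, 3)

Answer: (12, 3)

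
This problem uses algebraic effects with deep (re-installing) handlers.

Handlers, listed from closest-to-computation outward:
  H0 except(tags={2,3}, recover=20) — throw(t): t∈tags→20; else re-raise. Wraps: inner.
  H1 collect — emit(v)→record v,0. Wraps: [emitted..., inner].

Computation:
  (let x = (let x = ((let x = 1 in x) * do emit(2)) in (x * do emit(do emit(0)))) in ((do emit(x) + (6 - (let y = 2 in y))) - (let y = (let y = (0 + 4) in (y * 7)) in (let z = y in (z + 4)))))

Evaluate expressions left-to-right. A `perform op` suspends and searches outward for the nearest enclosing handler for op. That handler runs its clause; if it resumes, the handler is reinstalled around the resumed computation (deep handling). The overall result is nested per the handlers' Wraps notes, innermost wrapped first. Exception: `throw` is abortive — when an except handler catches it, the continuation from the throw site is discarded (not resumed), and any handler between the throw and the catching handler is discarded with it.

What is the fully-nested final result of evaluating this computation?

Answer: [2, 0, 0, 0, -28]

Working:
emit(2) @ H1 ⇒ out+=2
emit(0) @ H1 ⇒ out+=0
emit(0) @ H1 ⇒ out+=0
emit(0) @ H1 ⇒ out+=0
H0 returns -28
H1 returns [2, 0, 0, 0, -28]
= [2, 0, 0, 0, -28]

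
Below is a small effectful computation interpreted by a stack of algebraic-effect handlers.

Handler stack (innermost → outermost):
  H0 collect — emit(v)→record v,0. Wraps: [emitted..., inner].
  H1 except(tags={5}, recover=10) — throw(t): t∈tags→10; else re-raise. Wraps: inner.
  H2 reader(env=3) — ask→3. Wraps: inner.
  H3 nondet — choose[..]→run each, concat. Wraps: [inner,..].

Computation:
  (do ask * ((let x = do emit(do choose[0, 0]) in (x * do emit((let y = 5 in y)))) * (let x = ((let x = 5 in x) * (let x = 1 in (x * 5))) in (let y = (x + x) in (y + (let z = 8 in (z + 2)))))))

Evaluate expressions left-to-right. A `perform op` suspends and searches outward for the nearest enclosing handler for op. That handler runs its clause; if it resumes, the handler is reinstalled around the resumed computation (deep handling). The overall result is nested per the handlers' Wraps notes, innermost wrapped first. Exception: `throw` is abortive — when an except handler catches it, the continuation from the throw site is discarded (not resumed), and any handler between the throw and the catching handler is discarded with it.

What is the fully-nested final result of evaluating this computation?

Working:
ask @ H2 ⇒ 3
choose[0, 0] @ H3
  branch[0] choose=0:
    emit(0) @ H0 ⇒ out+=0
    emit(5) @ H0 ⇒ out+=5
    H0 returns [0, 5, 0]
    H1 returns [0, 5, 0]
    H2 returns [0, 5, 0]
    H3 returns [[0, 5, 0]]
  branch[1] choose=0:
    emit(0) @ H0 ⇒ out+=0
    emit(5) @ H0 ⇒ out+=5
    H0 returns [0, 5, 0]
    H1 returns [0, 5, 0]
    H2 returns [0, 5, 0]
    H3 returns [[0, 5, 0]]
= [[0, 5, 0], [0, 5, 0]]

Answer: [[0, 5, 0], [0, 5, 0]]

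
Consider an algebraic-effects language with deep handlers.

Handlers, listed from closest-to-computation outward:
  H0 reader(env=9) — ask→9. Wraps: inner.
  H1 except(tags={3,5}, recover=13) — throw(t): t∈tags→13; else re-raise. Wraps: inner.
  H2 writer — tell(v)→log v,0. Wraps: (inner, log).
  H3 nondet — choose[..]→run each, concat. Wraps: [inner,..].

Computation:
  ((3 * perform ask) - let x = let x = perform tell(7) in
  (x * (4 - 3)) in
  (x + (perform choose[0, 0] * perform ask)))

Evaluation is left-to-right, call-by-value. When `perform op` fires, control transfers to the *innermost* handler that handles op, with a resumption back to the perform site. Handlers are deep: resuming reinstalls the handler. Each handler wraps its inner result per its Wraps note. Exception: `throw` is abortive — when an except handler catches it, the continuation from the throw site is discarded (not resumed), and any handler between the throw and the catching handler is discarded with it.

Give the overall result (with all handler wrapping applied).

Working:
ask @ H0 ⇒ 9
tell(7) @ H2 ⇒ log+=7
choose[0, 0] @ H3
  branch[0] choose=0:
    ask @ H0 ⇒ 9
    H0 returns 27
    H1 returns 27
    H2 returns (27, (7))
    H3 returns [(27, (7))]
  branch[1] choose=0:
    ask @ H0 ⇒ 9
    H0 returns 27
    H1 returns 27
    H2 returns (27, (7))
    H3 returns [(27, (7))]
= [(27, (7)), (27, (7))]

Answer: [(27, (7)), (27, (7))]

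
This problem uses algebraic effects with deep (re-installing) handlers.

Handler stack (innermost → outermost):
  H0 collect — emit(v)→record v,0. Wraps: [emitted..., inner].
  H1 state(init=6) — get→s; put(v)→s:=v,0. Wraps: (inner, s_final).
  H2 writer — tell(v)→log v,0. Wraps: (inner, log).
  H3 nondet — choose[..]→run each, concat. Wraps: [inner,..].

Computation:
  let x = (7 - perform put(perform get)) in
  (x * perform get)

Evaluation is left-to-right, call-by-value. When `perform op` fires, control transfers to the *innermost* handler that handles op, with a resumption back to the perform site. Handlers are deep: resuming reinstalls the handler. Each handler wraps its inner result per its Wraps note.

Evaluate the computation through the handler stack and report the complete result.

Answer: [(([42], 6), ())]

Step-by-step:
get @ H1 ⇒ 6
put(6) @ H1 ⇒ s:=6
get @ H1 ⇒ 6
H0 returns [42]
H1 returns ([42], 6)
H2 returns (([42], 6), ())
H3 returns [(([42], 6), ())]
= [(([42], 6), ())]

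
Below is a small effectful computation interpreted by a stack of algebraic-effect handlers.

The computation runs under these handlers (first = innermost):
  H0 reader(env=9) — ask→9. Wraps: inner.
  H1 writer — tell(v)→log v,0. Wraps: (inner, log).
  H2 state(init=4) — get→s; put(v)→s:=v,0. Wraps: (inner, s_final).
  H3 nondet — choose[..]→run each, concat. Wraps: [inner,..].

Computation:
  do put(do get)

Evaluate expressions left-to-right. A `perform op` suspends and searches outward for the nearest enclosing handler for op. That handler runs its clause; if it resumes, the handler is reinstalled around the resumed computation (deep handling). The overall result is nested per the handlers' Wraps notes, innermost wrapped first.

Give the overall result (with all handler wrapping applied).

Evaluation trace:
get @ H2 ⇒ 4
put(4) @ H2 ⇒ s:=4
H0 returns 0
H1 returns (0, ())
H2 returns ((0, ()), 4)
H3 returns [((0, ()), 4)]
= [((0, ()), 4)]

Answer: [((0, ()), 4)]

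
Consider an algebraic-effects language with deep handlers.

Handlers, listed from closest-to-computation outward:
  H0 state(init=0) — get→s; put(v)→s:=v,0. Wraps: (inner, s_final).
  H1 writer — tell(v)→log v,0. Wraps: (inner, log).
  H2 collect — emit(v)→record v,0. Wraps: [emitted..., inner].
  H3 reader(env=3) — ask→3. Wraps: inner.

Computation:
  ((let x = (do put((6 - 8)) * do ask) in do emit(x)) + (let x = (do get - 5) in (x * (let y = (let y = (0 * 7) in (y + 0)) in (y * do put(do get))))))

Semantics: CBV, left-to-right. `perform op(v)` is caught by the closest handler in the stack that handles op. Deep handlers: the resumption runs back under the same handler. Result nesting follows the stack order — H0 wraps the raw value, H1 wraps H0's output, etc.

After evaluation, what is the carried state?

Working:
put(-2) @ H0 ⇒ s:=-2
ask @ H3 ⇒ 3
emit(0) @ H2 ⇒ out+=0
get @ H0 ⇒ -2
get @ H0 ⇒ -2
put(-2) @ H0 ⇒ s:=-2
H0 returns (0, -2)
H1 returns ((0, -2), ())
H2 returns [0, ((0, -2), ())]
H3 returns [0, ((0, -2), ())]
= [0, ((0, -2), ())]

Answer: -2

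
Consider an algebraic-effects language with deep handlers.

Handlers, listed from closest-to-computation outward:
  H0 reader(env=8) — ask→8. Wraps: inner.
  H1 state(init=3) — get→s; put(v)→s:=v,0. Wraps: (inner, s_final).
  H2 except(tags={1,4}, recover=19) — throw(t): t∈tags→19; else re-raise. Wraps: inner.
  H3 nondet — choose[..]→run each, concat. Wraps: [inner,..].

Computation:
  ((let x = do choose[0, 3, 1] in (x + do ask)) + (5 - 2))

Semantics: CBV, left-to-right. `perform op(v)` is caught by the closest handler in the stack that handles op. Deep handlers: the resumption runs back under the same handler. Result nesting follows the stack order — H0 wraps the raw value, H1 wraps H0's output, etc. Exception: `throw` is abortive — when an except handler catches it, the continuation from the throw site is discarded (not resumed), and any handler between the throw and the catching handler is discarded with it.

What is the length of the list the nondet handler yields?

Answer: 3

Step-by-step:
choose[0, 3, 1] @ H3
  branch[0] choose=0:
    ask @ H0 ⇒ 8
    H0 returns 11
    H1 returns (11, 3)
    H2 returns (11, 3)
    H3 returns [(11, 3)]
  branch[1] choose=3:
    ask @ H0 ⇒ 8
    H0 returns 14
    H1 returns (14, 3)
    H2 returns (14, 3)
    H3 returns [(14, 3)]
  branch[2] choose=1:
    ask @ H0 ⇒ 8
    H0 returns 12
    H1 returns (12, 3)
    H2 returns (12, 3)
    H3 returns [(12, 3)]
= [(11, 3), (14, 3), (12, 3)]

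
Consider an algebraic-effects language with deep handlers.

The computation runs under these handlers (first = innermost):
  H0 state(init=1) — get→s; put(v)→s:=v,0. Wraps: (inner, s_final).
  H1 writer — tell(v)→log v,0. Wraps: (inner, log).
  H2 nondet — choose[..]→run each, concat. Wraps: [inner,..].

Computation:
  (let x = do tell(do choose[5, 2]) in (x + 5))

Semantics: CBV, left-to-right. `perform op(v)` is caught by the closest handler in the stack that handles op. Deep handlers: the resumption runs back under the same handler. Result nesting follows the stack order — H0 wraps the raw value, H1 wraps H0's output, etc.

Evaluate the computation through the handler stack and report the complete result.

Evaluation trace:
choose[5, 2] @ H2
  branch[0] choose=5:
    tell(5) @ H1 ⇒ log+=5
    H0 returns (5, 1)
    H1 returns ((5, 1), (5))
    H2 returns [((5, 1), (5))]
  branch[1] choose=2:
    tell(2) @ H1 ⇒ log+=2
    H0 returns (5, 1)
    H1 returns ((5, 1), (2))
    H2 returns [((5, 1), (2))]
= [((5, 1), (5)), ((5, 1), (2))]

Answer: [((5, 1), (5)), ((5, 1), (2))]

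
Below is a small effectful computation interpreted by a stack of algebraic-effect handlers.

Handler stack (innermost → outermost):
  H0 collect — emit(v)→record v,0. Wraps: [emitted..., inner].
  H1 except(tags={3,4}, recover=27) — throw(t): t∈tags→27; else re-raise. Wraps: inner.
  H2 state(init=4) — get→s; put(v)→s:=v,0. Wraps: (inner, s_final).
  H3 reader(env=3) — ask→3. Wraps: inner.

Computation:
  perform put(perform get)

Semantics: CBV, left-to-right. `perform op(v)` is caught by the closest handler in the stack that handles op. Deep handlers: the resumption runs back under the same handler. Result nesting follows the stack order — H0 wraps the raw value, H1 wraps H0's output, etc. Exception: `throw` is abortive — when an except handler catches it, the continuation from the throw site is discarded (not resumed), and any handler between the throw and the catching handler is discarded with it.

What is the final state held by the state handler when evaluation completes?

Answer: 4

Step-by-step:
get @ H2 ⇒ 4
put(4) @ H2 ⇒ s:=4
H0 returns [0]
H1 returns [0]
H2 returns ([0], 4)
H3 returns ([0], 4)
= ([0], 4)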